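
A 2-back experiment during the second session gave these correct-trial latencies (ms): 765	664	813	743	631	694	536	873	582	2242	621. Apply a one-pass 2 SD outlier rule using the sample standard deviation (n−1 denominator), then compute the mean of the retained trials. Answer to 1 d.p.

692.2 ms

n = 11, ΣRT = 9164, M = 833.091
Σ(x−M)² = 2284844.91; s = √(2284844.91/10) = 478.001
Cutoffs: 833.091 ± 2·478.001 → [-122.9, 1789.1]
Outside: 2242 → excluded.
Retained (n=10): Σ = 6922, mean = 6922/10 = 692.200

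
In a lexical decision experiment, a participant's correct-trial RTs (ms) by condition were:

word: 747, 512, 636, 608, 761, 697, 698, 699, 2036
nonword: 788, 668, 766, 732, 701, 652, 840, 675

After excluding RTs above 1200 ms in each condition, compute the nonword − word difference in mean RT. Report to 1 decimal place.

word: exclude 2036
M(word) = 5358/8 = 669.750
M(nonword) = 5822/8 = 727.750
Difference = 727.750 − 669.750 = 58.000 ms

58.0 ms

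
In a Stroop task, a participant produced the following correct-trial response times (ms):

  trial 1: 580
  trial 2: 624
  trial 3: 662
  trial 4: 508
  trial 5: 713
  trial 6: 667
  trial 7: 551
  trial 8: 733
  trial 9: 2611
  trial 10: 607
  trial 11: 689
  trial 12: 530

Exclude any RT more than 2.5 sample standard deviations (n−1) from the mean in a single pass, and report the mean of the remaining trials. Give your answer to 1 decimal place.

624.0 ms

n = 12, ΣRT = 9475, M = 789.583
Σ(x−M)² = 3676320.92; s = √(3676320.92/11) = 578.110
Cutoffs: 789.583 ± 2.5·578.110 → [-655.7, 2234.9]
Outside: 2611 → excluded.
Retained (n=11): Σ = 6864, mean = 6864/11 = 624.000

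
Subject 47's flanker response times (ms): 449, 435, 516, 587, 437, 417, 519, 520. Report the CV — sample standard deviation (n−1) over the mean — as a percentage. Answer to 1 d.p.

12.2%

n = 8, Σ = 3880, M = 485.0000
Σ(x−M)² = 24470.000; s = √(24470.000/7) = 59.1246
CV = 59.1246 / 485.0000 = 0.12191 = 12.191%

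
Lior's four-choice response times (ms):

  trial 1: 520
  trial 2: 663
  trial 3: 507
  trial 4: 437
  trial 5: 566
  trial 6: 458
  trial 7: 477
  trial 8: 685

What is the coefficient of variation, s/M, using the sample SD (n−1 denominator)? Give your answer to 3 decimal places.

0.171

n = 8, Σ = 4313, M = 539.1250
Σ(x−M)² = 59614.875; s = √(59614.875/7) = 92.2844
CV = 92.2844 / 539.1250 = 0.17117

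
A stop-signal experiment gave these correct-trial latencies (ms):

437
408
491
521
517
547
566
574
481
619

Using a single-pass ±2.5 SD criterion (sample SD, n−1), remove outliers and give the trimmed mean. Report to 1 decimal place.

516.1 ms

n = 10, ΣRT = 5161, M = 516.100
Σ(x−M)² = 37214.90; s = √(37214.90/9) = 64.304
Cutoffs: 516.100 ± 2.5·64.304 → [355.3, 676.9]
No RTs fall outside the cutoffs; all 10 retained. Mean = 5161/10 = 516.100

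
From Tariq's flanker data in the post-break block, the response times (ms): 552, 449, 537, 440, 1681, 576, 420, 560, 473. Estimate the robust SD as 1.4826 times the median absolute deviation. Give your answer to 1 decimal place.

Sorted: 420, 440, 449, 473, 537, 552, 560, 576, 1681 → median = 537
|x − 537| sorted: 0, 15, 23, 39, 64, 88, 97, 117, 1144 → MAD = 64
Robust SD ≈ 1.4826 × 64 = 94.886

94.9 ms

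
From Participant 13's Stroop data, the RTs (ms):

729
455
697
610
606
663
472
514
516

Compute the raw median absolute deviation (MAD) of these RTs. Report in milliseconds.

Sorted: 455, 472, 514, 516, 606, 610, 663, 697, 729 → median = 606
|x − 606|: 123, 151, 91, 4, 0, 57, 134, 92, 90
Sorted deviations: 0, 4, 57, 90, 91, 92, 123, 134, 151 → MAD = 91

91 ms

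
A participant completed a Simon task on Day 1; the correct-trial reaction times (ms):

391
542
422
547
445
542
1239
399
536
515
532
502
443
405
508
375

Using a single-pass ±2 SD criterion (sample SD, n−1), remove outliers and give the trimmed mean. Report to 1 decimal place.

473.6 ms

n = 16, ΣRT = 8343, M = 521.438
Σ(x−M)² = 606207.94; s = √(606207.94/15) = 201.032
Cutoffs: 521.438 ± 2·201.032 → [119.4, 923.5]
Outside: 1239 → excluded.
Retained (n=15): Σ = 7104, mean = 7104/15 = 473.600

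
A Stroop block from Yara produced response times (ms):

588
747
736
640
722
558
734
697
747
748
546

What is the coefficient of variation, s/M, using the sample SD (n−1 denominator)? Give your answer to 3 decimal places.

0.118

n = 11, Σ = 7463, M = 678.4545
Σ(x−M)² = 64584.727; s = √(64584.727/10) = 80.3646
CV = 80.3646 / 678.4545 = 0.11845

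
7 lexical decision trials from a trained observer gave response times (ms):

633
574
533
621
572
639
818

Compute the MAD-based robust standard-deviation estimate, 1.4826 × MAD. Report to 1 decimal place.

69.7 ms

Sorted: 533, 572, 574, 621, 633, 639, 818 → median = 621
|x − 621| sorted: 0, 12, 18, 47, 49, 88, 197 → MAD = 47
Robust SD ≈ 1.4826 × 47 = 69.682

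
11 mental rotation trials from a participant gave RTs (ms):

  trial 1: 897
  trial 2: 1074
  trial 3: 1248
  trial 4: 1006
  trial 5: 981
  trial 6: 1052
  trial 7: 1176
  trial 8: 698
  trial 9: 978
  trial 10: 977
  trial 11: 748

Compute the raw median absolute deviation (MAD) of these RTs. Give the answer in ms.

Sorted: 698, 748, 897, 977, 978, 981, 1006, 1052, 1074, 1176, 1248 → median = 981
|x − 981|: 84, 93, 267, 25, 0, 71, 195, 283, 3, 4, 233
Sorted deviations: 0, 3, 4, 25, 71, 84, 93, 195, 233, 267, 283 → MAD = 84

84 ms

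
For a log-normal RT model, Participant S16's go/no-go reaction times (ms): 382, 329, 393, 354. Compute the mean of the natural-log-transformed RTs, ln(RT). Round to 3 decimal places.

5.896

ln(RT): 5.9454, 5.7961, 5.9738, 5.8693
Σ ln(RT) = 23.5846
Mean = 23.5846/4 = 5.89615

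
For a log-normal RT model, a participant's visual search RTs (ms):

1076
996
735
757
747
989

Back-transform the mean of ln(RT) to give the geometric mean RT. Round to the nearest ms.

ln(RT): 6.9810, 6.9037, 6.5999, 6.6294, 6.6161, 6.8967
Mean ln(RT) = 40.6267/6 = 6.77112
Geometric mean = exp(6.77112) = 872.29 ms

872 ms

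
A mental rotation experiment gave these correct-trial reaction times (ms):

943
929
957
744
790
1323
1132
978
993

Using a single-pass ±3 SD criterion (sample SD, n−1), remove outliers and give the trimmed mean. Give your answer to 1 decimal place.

n = 9, ΣRT = 8789, M = 976.556
Σ(x−M)² = 237114.22; s = √(237114.22/8) = 172.161
Cutoffs: 976.556 ± 3·172.161 → [460.1, 1493.0]
No RTs fall outside the cutoffs; all 9 retained. Mean = 8789/9 = 976.556

976.6 ms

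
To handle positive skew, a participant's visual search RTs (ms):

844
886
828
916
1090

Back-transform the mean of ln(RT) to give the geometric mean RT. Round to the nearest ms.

ln(RT): 6.7382, 6.7867, 6.7190, 6.8200, 6.9939
Mean ln(RT) = 34.0578/5 = 6.81157
Geometric mean = exp(6.81157) = 908.29 ms

908 ms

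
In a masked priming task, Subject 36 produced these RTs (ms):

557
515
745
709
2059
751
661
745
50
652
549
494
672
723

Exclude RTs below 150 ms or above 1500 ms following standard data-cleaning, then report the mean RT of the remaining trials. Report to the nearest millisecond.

Excluded: 50, 2059
Retained (n=12): Σ = 7773
Mean = 7773/12 = 647.7500

648 ms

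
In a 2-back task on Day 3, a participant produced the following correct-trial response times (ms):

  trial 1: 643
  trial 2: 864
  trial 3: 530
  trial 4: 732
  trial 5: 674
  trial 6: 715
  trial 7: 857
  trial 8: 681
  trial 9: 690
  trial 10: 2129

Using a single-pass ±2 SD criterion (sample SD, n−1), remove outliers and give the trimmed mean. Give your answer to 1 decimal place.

n = 10, ΣRT = 8515, M = 851.500
Σ(x−M)² = 1898598.50; s = √(1898598.50/9) = 459.299
Cutoffs: 851.500 ± 2·459.299 → [-67.1, 1770.1]
Outside: 2129 → excluded.
Retained (n=9): Σ = 6386, mean = 6386/9 = 709.556

709.6 ms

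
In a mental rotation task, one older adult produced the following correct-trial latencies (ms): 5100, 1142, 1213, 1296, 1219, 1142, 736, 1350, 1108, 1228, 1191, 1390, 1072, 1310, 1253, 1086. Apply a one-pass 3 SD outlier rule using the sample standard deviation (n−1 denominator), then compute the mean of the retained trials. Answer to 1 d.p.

n = 16, ΣRT = 22836, M = 1427.250
Σ(x−M)² = 14727707.00; s = √(14727707.00/15) = 990.882
Cutoffs: 1427.250 ± 3·990.882 → [-1545.4, 4399.9]
Outside: 5100 → excluded.
Retained (n=15): Σ = 17736, mean = 17736/15 = 1182.400

1182.4 ms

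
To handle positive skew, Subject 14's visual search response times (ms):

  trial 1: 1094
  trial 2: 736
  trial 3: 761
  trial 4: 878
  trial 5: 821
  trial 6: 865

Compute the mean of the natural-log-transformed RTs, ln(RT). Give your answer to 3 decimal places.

ln(RT): 6.9976, 6.6012, 6.6346, 6.7776, 6.7105, 6.7627
Σ ln(RT) = 40.4844
Mean = 40.4844/6 = 6.74739

6.747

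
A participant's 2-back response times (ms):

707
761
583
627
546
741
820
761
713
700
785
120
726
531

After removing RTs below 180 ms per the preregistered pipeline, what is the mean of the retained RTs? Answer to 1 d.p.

692.4 ms

Excluded: 120
Retained (n=13): Σ = 9001
Mean = 9001/13 = 692.3846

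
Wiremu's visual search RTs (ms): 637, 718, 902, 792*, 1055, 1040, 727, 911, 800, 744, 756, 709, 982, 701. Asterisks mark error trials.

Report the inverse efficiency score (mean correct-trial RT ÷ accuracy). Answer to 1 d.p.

Correct trials (n=13): 637, 718, 902, 1055, 1040, 727, 911, 800, 744, 756, 709, 982, 701
Mean correct RT = 10682/13 = 821.6923 ms
Proportion correct = 13/14
IES = 821.6923 / (13/14) = 884.899 ms

884.9 ms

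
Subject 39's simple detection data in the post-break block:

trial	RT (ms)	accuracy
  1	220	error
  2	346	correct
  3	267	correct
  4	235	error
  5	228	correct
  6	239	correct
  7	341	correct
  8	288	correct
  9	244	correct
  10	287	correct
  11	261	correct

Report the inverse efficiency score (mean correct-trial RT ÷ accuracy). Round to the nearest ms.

Correct trials (n=9): 346, 267, 228, 239, 341, 288, 244, 287, 261
Mean correct RT = 2501/9 = 277.8889 ms
Proportion correct = 9/11
IES = 277.8889 / (9/11) = 339.642 ms

340 ms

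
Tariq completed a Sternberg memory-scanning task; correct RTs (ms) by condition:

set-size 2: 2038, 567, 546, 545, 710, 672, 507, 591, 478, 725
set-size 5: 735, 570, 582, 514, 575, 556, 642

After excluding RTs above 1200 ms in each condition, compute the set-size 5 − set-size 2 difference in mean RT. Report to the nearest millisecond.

3 ms

set-size 2: exclude 2038
M(set-size 2) = 5341/9 = 593.444
M(set-size 5) = 4174/7 = 596.286
Difference = 596.286 − 593.444 = 2.841 ms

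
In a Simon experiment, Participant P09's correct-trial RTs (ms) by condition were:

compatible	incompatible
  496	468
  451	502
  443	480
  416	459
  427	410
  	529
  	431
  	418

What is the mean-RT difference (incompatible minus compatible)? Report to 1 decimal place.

15.5 ms

M(compatible) = 2233/5 = 446.600
M(incompatible) = 3697/8 = 462.125
Difference = 462.125 − 446.600 = 15.525 ms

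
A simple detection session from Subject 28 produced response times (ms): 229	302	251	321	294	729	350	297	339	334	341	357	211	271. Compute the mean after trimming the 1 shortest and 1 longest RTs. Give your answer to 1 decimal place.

Sorted: 211, 229, 251, 271, 294, 297, 302, 321, 334, 339, 341, 350, 357, 729
Drop lowest 1 (211) and highest 1 (729)
Remaining (n=12): Σ = 3686, mean = 3686/12 = 307.167

307.2 ms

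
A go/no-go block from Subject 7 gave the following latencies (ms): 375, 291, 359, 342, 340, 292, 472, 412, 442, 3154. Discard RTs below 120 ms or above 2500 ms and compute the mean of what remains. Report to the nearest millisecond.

Excluded: 3154
Retained (n=9): Σ = 3325
Mean = 3325/9 = 369.4444

369 ms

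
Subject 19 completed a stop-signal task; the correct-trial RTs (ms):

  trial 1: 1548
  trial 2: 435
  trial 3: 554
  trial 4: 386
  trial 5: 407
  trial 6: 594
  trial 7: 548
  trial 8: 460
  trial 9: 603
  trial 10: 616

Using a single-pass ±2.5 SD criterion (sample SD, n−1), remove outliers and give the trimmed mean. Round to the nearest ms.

n = 10, ΣRT = 6151, M = 615.100
Σ(x−M)² = 1031414.90; s = √(1031414.90/9) = 338.529
Cutoffs: 615.100 ± 2.5·338.529 → [-231.2, 1461.4]
Outside: 1548 → excluded.
Retained (n=9): Σ = 4603, mean = 4603/9 = 511.444

511 ms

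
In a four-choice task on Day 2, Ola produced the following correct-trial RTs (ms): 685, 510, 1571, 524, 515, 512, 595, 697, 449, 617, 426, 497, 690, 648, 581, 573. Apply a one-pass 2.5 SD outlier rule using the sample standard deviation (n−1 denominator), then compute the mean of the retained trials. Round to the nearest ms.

n = 16, ΣRT = 10090, M = 630.625
Σ(x−M)² = 1048807.75; s = √(1048807.75/15) = 264.425
Cutoffs: 630.625 ± 2.5·264.425 → [-30.4, 1291.7]
Outside: 1571 → excluded.
Retained (n=15): Σ = 8519, mean = 8519/15 = 567.933

568 ms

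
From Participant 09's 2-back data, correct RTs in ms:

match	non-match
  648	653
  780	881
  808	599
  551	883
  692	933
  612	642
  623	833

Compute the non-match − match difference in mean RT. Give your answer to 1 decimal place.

M(match) = 4714/7 = 673.429
M(non-match) = 5424/7 = 774.857
Difference = 774.857 − 673.429 = 101.429 ms

101.4 ms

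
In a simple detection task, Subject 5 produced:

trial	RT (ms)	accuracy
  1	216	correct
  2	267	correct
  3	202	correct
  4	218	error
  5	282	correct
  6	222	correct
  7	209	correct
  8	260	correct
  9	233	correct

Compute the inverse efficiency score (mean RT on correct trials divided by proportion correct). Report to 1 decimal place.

265.9 ms

Correct trials (n=8): 216, 267, 202, 282, 222, 209, 260, 233
Mean correct RT = 1891/8 = 236.3750 ms
Proportion correct = 8/9
IES = 236.3750 / (8/9) = 265.922 ms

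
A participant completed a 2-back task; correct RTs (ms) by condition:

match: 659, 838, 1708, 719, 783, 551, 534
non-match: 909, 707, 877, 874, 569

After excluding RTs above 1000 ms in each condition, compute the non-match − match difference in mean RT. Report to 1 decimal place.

106.5 ms

match: exclude 1708
M(match) = 4084/6 = 680.667
M(non-match) = 3936/5 = 787.200
Difference = 787.200 − 680.667 = 106.533 ms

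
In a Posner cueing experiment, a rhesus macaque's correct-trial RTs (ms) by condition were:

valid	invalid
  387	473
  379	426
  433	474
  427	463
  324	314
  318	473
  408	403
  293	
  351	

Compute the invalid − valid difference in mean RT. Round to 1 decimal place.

M(valid) = 3320/9 = 368.889
M(invalid) = 3026/7 = 432.286
Difference = 432.286 − 368.889 = 63.397 ms

63.4 ms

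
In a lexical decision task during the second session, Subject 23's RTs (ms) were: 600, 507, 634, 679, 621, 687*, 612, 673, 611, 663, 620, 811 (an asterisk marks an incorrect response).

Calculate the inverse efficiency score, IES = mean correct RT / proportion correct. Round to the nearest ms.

Correct trials (n=11): 600, 507, 634, 679, 621, 612, 673, 611, 663, 620, 811
Mean correct RT = 7031/11 = 639.1818 ms
Proportion correct = 11/12
IES = 639.1818 / (11/12) = 697.289 ms

697 ms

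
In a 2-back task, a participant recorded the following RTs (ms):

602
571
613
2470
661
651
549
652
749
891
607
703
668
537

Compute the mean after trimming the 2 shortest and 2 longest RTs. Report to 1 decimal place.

647.7 ms

Sorted: 537, 549, 571, 602, 607, 613, 651, 652, 661, 668, 703, 749, 891, 2470
Drop lowest 2 (537, 549) and highest 2 (891, 2470)
Remaining (n=10): Σ = 6477, mean = 6477/10 = 647.700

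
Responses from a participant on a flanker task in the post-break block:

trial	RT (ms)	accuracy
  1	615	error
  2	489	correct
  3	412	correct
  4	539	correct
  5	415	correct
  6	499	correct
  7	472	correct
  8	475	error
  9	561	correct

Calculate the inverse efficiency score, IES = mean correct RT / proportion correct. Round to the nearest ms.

622 ms

Correct trials (n=7): 489, 412, 539, 415, 499, 472, 561
Mean correct RT = 3387/7 = 483.8571 ms
Proportion correct = 7/9
IES = 483.8571 / (7/9) = 622.102 ms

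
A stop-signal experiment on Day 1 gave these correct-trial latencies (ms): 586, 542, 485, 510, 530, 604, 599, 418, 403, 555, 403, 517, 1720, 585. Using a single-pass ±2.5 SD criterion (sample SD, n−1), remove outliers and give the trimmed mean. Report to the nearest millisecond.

518 ms

n = 14, ΣRT = 8457, M = 604.071
Σ(x−M)² = 1403850.93; s = √(1403850.93/13) = 328.616
Cutoffs: 604.071 ± 2.5·328.616 → [-217.5, 1425.6]
Outside: 1720 → excluded.
Retained (n=13): Σ = 6737, mean = 6737/13 = 518.231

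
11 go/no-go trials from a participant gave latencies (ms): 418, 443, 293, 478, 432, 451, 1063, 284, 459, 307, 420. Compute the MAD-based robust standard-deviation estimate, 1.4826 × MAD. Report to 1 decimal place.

40.0 ms

Sorted: 284, 293, 307, 418, 420, 432, 443, 451, 459, 478, 1063 → median = 432
|x − 432| sorted: 0, 11, 12, 14, 19, 27, 46, 125, 139, 148, 631 → MAD = 27
Robust SD ≈ 1.4826 × 27 = 40.030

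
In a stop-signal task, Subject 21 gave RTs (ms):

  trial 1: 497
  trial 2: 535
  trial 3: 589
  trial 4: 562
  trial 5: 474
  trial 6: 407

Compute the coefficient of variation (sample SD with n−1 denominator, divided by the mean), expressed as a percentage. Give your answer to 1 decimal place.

12.9%

n = 6, Σ = 3064, M = 510.6667
Σ(x−M)² = 21641.333; s = √(21641.333/5) = 65.7896
CV = 65.7896 / 510.6667 = 0.12883 = 12.883%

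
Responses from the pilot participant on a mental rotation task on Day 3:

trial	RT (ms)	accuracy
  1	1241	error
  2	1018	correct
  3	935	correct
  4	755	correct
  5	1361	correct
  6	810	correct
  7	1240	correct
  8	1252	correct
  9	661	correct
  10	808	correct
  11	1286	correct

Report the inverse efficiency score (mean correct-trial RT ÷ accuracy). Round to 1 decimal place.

Correct trials (n=10): 1018, 935, 755, 1361, 810, 1240, 1252, 661, 808, 1286
Mean correct RT = 10126/10 = 1012.6000 ms
Proportion correct = 10/11
IES = 1012.6000 / (10/11) = 1113.860 ms

1113.9 ms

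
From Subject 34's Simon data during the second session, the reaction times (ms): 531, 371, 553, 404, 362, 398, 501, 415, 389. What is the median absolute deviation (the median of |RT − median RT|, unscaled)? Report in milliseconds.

Sorted: 362, 371, 389, 398, 404, 415, 501, 531, 553 → median = 404
|x − 404|: 127, 33, 149, 0, 42, 6, 97, 11, 15
Sorted deviations: 0, 6, 11, 15, 33, 42, 97, 127, 149 → MAD = 33

33 ms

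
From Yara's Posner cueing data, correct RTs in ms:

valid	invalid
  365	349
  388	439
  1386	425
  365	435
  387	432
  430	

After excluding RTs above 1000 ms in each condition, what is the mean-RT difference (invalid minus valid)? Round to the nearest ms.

valid: exclude 1386
M(valid) = 1935/5 = 387.000
M(invalid) = 2080/5 = 416.000
Difference = 416.000 − 387.000 = 29.000 ms

29 ms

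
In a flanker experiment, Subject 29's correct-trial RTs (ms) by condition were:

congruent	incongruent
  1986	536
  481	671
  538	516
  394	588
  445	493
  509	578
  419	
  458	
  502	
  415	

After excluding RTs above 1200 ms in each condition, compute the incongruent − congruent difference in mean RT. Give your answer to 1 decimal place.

congruent: exclude 1986
M(congruent) = 4161/9 = 462.333
M(incongruent) = 3382/6 = 563.667
Difference = 563.667 − 462.333 = 101.333 ms

101.3 ms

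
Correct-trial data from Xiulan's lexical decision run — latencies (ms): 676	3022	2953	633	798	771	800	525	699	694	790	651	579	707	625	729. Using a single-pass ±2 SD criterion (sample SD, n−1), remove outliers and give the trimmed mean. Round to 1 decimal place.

n = 16, ΣRT = 15652, M = 978.250
Σ(x−M)² = 9320953.00; s = √(9320953.00/15) = 788.287
Cutoffs: 978.250 ± 2·788.287 → [-598.3, 2554.8]
Outside: 2953, 3022 → excluded.
Retained (n=14): Σ = 9677, mean = 9677/14 = 691.214

691.2 ms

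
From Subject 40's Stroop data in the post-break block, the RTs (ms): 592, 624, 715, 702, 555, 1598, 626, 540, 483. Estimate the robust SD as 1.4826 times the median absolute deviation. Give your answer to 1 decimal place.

Sorted: 483, 540, 555, 592, 624, 626, 702, 715, 1598 → median = 624
|x − 624| sorted: 0, 2, 32, 69, 78, 84, 91, 141, 974 → MAD = 78
Robust SD ≈ 1.4826 × 78 = 115.643

115.6 ms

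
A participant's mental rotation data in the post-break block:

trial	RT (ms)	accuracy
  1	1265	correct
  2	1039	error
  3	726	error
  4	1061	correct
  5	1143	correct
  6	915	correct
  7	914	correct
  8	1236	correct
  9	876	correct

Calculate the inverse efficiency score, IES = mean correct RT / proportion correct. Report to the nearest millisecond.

Correct trials (n=7): 1265, 1061, 1143, 915, 914, 1236, 876
Mean correct RT = 7410/7 = 1058.5714 ms
Proportion correct = 7/9
IES = 1058.5714 / (7/9) = 1361.020 ms

1361 ms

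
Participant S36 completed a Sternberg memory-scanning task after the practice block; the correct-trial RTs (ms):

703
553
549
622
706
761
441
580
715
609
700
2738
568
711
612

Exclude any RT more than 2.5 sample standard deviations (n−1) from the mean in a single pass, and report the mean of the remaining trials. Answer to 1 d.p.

n = 15, ΣRT = 11568, M = 771.200
Σ(x−M)² = 4246938.40; s = √(4246938.40/14) = 550.775
Cutoffs: 771.200 ± 2.5·550.775 → [-605.7, 2148.1]
Outside: 2738 → excluded.
Retained (n=14): Σ = 8830, mean = 8830/14 = 630.714

630.7 ms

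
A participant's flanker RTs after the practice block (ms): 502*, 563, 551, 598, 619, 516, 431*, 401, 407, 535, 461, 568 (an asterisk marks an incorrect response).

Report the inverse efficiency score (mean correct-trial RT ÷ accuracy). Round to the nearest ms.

Correct trials (n=10): 563, 551, 598, 619, 516, 401, 407, 535, 461, 568
Mean correct RT = 5219/10 = 521.9000 ms
Proportion correct = 10/12
IES = 521.9000 / (10/12) = 626.280 ms

626 ms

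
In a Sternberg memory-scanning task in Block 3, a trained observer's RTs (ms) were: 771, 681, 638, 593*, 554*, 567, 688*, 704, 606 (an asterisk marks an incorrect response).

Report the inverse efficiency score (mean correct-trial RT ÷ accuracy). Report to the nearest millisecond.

Correct trials (n=6): 771, 681, 638, 567, 704, 606
Mean correct RT = 3967/6 = 661.1667 ms
Proportion correct = 6/9
IES = 661.1667 / (6/9) = 991.750 ms

992 ms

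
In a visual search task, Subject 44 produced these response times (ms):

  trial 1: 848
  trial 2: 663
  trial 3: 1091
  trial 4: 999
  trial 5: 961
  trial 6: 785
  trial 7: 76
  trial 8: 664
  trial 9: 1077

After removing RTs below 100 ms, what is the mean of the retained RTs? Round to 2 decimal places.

Excluded: 76
Retained (n=8): Σ = 7088
Mean = 7088/8 = 886.0000

886.00 ms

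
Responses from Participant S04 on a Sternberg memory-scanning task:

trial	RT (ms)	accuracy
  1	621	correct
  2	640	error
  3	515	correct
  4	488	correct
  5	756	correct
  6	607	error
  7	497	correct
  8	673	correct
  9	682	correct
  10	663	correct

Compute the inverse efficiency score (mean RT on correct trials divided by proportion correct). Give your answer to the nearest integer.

765 ms

Correct trials (n=8): 621, 515, 488, 756, 497, 673, 682, 663
Mean correct RT = 4895/8 = 611.8750 ms
Proportion correct = 8/10
IES = 611.8750 / (8/10) = 764.844 ms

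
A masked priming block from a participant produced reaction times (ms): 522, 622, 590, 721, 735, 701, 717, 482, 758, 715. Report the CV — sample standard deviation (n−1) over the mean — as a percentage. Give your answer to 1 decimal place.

n = 10, Σ = 6563, M = 656.3000
Σ(x−M)² = 83840.100; s = √(83840.100/9) = 96.5172
CV = 96.5172 / 656.3000 = 0.14706 = 14.706%

14.7%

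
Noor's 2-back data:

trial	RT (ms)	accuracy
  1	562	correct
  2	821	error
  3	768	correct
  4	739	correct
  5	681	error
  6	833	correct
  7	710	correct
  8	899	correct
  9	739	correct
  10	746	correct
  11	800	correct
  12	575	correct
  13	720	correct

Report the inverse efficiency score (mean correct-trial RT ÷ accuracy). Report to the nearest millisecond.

Correct trials (n=11): 562, 768, 739, 833, 710, 899, 739, 746, 800, 575, 720
Mean correct RT = 8091/11 = 735.5455 ms
Proportion correct = 11/13
IES = 735.5455 / (11/13) = 869.281 ms

869 ms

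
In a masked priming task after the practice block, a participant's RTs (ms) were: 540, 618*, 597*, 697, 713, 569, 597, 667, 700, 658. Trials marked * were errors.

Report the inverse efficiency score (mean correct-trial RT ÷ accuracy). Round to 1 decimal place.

803.3 ms

Correct trials (n=8): 540, 697, 713, 569, 597, 667, 700, 658
Mean correct RT = 5141/8 = 642.6250 ms
Proportion correct = 8/10
IES = 642.6250 / (8/10) = 803.281 ms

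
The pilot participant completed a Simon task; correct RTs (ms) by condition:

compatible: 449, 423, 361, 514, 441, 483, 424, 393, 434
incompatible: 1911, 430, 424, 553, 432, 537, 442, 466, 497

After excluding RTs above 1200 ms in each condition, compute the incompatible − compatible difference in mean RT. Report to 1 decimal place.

36.8 ms

incompatible: exclude 1911
M(compatible) = 3922/9 = 435.778
M(incompatible) = 3781/8 = 472.625
Difference = 472.625 − 435.778 = 36.847 ms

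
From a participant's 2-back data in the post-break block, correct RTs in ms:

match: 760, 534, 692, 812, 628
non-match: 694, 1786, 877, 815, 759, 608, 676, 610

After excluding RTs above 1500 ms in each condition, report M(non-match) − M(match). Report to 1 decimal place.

34.7 ms

non-match: exclude 1786
M(match) = 3426/5 = 685.200
M(non-match) = 5039/7 = 719.857
Difference = 719.857 − 685.200 = 34.657 ms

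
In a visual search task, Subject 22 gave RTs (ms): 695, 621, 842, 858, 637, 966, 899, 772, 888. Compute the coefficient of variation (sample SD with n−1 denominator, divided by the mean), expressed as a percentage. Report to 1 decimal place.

15.4%

n = 9, Σ = 7178, M = 797.5556
Σ(x−M)² = 120594.222; s = √(120594.222/8) = 122.7774
CV = 122.7774 / 797.5556 = 0.15394 = 15.394%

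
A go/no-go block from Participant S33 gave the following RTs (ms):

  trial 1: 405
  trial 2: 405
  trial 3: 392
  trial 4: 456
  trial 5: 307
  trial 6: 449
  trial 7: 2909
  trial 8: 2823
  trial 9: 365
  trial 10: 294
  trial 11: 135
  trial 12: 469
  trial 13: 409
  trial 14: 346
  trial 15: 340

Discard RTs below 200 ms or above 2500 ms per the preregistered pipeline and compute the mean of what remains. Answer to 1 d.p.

Excluded: 135, 2823, 2909
Retained (n=12): Σ = 4637
Mean = 4637/12 = 386.4167

386.4 ms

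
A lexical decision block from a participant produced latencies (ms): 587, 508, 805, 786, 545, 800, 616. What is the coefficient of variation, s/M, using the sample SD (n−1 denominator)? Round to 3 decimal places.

0.194

n = 7, Σ = 4647, M = 663.8571
Σ(x−M)² = 99990.857; s = √(99990.857/6) = 129.0935
CV = 129.0935 / 663.8571 = 0.19446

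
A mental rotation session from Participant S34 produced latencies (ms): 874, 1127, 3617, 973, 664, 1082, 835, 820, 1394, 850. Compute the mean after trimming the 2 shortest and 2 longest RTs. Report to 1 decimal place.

Sorted: 664, 820, 835, 850, 874, 973, 1082, 1127, 1394, 3617
Drop lowest 2 (664, 820) and highest 2 (1394, 3617)
Remaining (n=6): Σ = 5741, mean = 5741/6 = 956.833

956.8 ms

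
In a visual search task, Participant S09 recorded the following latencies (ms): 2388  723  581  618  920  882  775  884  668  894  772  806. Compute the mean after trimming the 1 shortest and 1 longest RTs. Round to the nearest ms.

Sorted: 581, 618, 668, 723, 772, 775, 806, 882, 884, 894, 920, 2388
Drop lowest 1 (581) and highest 1 (2388)
Remaining (n=10): Σ = 7942, mean = 7942/10 = 794.200

794 ms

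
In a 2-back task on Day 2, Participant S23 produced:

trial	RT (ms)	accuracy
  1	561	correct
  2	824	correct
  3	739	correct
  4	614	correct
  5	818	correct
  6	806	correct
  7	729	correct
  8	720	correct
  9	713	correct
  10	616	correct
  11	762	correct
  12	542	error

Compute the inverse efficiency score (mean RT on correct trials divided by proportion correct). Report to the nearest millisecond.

784 ms

Correct trials (n=11): 561, 824, 739, 614, 818, 806, 729, 720, 713, 616, 762
Mean correct RT = 7902/11 = 718.3636 ms
Proportion correct = 11/12
IES = 718.3636 / (11/12) = 783.669 ms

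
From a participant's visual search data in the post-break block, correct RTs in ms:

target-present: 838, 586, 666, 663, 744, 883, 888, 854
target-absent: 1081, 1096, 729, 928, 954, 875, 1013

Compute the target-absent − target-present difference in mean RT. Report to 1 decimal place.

M(target-present) = 6122/8 = 765.250
M(target-absent) = 6676/7 = 953.714
Difference = 953.714 − 765.250 = 188.464 ms

188.5 ms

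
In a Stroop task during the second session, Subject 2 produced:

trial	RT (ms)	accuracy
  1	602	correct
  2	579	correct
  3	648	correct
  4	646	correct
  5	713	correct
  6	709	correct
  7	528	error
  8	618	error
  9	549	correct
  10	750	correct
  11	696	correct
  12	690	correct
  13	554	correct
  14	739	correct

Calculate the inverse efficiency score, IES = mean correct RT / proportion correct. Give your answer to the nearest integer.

766 ms

Correct trials (n=12): 602, 579, 648, 646, 713, 709, 549, 750, 696, 690, 554, 739
Mean correct RT = 7875/12 = 656.2500 ms
Proportion correct = 12/14
IES = 656.2500 / (12/14) = 765.625 ms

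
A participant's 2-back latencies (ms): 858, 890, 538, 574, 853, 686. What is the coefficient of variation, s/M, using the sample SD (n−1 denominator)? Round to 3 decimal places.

n = 6, Σ = 4399, M = 733.1667
Σ(x−M)² = 120188.833; s = √(120188.833/5) = 155.0412
CV = 155.0412 / 733.1667 = 0.21147

0.211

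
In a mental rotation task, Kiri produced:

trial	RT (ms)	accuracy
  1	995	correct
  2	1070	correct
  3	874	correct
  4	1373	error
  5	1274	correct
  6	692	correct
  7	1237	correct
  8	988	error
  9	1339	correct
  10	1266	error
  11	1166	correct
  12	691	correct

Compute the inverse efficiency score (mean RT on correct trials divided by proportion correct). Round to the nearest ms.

Correct trials (n=9): 995, 1070, 874, 1274, 692, 1237, 1339, 1166, 691
Mean correct RT = 9338/9 = 1037.5556 ms
Proportion correct = 9/12
IES = 1037.5556 / (9/12) = 1383.407 ms

1383 ms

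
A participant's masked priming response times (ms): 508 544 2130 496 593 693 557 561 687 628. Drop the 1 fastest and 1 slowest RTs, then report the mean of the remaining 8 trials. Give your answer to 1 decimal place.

596.4 ms

Sorted: 496, 508, 544, 557, 561, 593, 628, 687, 693, 2130
Drop lowest 1 (496) and highest 1 (2130)
Remaining (n=8): Σ = 4771, mean = 4771/8 = 596.375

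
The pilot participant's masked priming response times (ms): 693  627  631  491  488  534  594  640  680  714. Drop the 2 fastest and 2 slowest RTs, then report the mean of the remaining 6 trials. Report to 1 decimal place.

617.7 ms

Sorted: 488, 491, 534, 594, 627, 631, 640, 680, 693, 714
Drop lowest 2 (488, 491) and highest 2 (693, 714)
Remaining (n=6): Σ = 3706, mean = 3706/6 = 617.667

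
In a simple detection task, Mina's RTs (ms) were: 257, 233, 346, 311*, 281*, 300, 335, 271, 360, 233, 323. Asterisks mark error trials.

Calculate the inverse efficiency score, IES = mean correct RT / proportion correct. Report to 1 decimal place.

361.0 ms

Correct trials (n=9): 257, 233, 346, 300, 335, 271, 360, 233, 323
Mean correct RT = 2658/9 = 295.3333 ms
Proportion correct = 9/11
IES = 295.3333 / (9/11) = 360.963 ms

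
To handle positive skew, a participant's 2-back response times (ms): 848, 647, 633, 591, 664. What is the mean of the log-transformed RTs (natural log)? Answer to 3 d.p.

6.509

ln(RT): 6.7429, 6.4723, 6.4505, 6.3818, 6.4983
Σ ln(RT) = 32.5458
Mean = 32.5458/5 = 6.50916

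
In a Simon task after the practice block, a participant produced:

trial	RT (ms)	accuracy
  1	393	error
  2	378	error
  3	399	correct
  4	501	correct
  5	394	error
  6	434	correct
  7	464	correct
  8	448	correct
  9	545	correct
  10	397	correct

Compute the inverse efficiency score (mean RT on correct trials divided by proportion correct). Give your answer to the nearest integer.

Correct trials (n=7): 399, 501, 434, 464, 448, 545, 397
Mean correct RT = 3188/7 = 455.4286 ms
Proportion correct = 7/10
IES = 455.4286 / (7/10) = 650.612 ms

651 ms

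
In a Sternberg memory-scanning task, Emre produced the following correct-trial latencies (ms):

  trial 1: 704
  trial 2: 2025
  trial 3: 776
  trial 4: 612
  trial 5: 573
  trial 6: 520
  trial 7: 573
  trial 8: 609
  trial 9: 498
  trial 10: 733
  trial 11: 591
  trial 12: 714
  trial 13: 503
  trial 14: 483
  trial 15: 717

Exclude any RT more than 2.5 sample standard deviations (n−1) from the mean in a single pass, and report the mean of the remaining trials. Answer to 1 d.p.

n = 15, ΣRT = 10631, M = 708.733
Σ(x−M)² = 1981112.93; s = √(1981112.93/14) = 376.176
Cutoffs: 708.733 ± 2.5·376.176 → [-231.7, 1649.2]
Outside: 2025 → excluded.
Retained (n=14): Σ = 8606, mean = 8606/14 = 614.714

614.7 ms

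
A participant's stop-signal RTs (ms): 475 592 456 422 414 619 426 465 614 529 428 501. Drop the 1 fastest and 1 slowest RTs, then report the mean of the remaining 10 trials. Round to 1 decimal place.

Sorted: 414, 422, 426, 428, 456, 465, 475, 501, 529, 592, 614, 619
Drop lowest 1 (414) and highest 1 (619)
Remaining (n=10): Σ = 4908, mean = 4908/10 = 490.800

490.8 ms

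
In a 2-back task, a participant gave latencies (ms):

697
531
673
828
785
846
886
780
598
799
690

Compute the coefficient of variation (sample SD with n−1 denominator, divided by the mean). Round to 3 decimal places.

n = 11, Σ = 8113, M = 737.5455
Σ(x−M)² = 120018.727; s = √(120018.727/10) = 109.5531
CV = 109.5531 / 737.5455 = 0.14854

0.149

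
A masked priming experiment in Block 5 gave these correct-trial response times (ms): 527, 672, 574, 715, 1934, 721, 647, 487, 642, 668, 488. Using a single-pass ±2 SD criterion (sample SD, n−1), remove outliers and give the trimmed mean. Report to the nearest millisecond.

n = 11, ΣRT = 8075, M = 734.091
Σ(x−M)² = 1654736.91; s = √(1654736.91/10) = 406.785
Cutoffs: 734.091 ± 2·406.785 → [-79.5, 1547.7]
Outside: 1934 → excluded.
Retained (n=10): Σ = 6141, mean = 6141/10 = 614.100

614 ms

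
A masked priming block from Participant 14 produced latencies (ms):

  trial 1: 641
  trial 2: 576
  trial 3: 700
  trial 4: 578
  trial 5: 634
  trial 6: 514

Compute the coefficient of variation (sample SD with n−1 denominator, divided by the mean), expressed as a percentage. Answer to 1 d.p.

10.7%

n = 6, Σ = 3643, M = 607.1667
Σ(x−M)² = 20984.833; s = √(20984.833/5) = 64.7840
CV = 64.7840 / 607.1667 = 0.10670 = 10.670%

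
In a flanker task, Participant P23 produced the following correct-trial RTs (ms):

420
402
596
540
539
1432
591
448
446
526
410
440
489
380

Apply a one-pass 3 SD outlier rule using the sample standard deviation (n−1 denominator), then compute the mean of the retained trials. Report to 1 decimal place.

479.0 ms

n = 14, ΣRT = 7659, M = 547.071
Σ(x−M)² = 906742.93; s = √(906742.93/13) = 264.101
Cutoffs: 547.071 ± 3·264.101 → [-245.2, 1339.4]
Outside: 1432 → excluded.
Retained (n=13): Σ = 6227, mean = 6227/13 = 479.000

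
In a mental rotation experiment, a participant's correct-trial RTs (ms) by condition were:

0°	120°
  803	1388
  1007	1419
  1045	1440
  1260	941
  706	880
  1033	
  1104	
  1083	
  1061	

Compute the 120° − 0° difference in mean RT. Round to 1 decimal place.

202.3 ms

M(0°) = 9102/9 = 1011.333
M(120°) = 6068/5 = 1213.600
Difference = 1213.600 − 1011.333 = 202.267 ms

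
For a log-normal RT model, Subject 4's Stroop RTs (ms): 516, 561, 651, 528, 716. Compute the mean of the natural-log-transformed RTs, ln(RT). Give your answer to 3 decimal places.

6.379

ln(RT): 6.2461, 6.3297, 6.4785, 6.2691, 6.5737
Σ ln(RT) = 31.8971
Mean = 31.8971/5 = 6.37942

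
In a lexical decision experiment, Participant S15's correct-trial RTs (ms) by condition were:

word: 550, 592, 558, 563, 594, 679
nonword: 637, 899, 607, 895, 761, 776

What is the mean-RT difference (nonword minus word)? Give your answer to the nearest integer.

173 ms

M(word) = 3536/6 = 589.333
M(nonword) = 4575/6 = 762.500
Difference = 762.500 − 589.333 = 173.167 ms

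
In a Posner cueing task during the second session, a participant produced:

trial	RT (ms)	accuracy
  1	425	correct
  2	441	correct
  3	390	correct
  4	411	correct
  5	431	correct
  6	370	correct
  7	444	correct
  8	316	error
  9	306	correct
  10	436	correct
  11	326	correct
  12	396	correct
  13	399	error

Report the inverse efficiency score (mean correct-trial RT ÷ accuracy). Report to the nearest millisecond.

470 ms

Correct trials (n=11): 425, 441, 390, 411, 431, 370, 444, 306, 436, 326, 396
Mean correct RT = 4376/11 = 397.8182 ms
Proportion correct = 11/13
IES = 397.8182 / (11/13) = 470.149 ms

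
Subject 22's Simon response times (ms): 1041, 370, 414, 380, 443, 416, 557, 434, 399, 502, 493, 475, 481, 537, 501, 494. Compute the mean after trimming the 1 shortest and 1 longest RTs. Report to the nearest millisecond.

466 ms

Sorted: 370, 380, 399, 414, 416, 434, 443, 475, 481, 493, 494, 501, 502, 537, 557, 1041
Drop lowest 1 (370) and highest 1 (1041)
Remaining (n=14): Σ = 6526, mean = 6526/14 = 466.143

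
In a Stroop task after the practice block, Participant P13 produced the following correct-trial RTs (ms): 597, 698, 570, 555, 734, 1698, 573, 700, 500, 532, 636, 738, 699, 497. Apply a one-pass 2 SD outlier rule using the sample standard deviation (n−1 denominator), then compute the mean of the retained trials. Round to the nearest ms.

n = 14, ΣRT = 9727, M = 694.786
Σ(x−M)² = 1176420.36; s = √(1176420.36/13) = 300.822
Cutoffs: 694.786 ± 2·300.822 → [93.1, 1296.4]
Outside: 1698 → excluded.
Retained (n=13): Σ = 8029, mean = 8029/13 = 617.615

618 ms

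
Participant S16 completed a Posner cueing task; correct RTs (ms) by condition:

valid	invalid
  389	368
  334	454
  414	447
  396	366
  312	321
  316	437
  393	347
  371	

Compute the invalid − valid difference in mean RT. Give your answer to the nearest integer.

26 ms

M(valid) = 2925/8 = 365.625
M(invalid) = 2740/7 = 391.429
Difference = 391.429 − 365.625 = 25.804 ms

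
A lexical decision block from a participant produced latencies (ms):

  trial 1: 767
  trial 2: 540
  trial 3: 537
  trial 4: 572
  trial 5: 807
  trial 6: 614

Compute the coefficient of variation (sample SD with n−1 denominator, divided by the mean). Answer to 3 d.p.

n = 6, Σ = 3837, M = 639.5000
Σ(x−M)² = 69925.500; s = √(69925.500/5) = 118.2586
CV = 118.2586 / 639.5000 = 0.18492

0.185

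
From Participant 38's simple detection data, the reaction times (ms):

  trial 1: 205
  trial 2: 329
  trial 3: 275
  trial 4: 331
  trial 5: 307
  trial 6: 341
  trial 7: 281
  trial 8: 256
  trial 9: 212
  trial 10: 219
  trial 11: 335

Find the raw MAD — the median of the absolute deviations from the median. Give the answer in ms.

Sorted: 205, 212, 219, 256, 275, 281, 307, 329, 331, 335, 341 → median = 281
|x − 281|: 76, 48, 6, 50, 26, 60, 0, 25, 69, 62, 54
Sorted deviations: 0, 6, 25, 26, 48, 50, 54, 60, 62, 69, 76 → MAD = 50

50 ms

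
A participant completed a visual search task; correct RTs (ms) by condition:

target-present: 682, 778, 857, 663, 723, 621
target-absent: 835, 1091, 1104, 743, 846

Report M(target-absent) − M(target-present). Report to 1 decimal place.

M(target-present) = 4324/6 = 720.667
M(target-absent) = 4619/5 = 923.800
Difference = 923.800 − 720.667 = 203.133 ms

203.1 ms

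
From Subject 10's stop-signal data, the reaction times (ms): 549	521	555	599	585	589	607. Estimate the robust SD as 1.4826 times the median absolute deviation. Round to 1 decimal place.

Sorted: 521, 549, 555, 585, 589, 599, 607 → median = 585
|x − 585| sorted: 0, 4, 14, 22, 30, 36, 64 → MAD = 22
Robust SD ≈ 1.4826 × 22 = 32.617

32.6 ms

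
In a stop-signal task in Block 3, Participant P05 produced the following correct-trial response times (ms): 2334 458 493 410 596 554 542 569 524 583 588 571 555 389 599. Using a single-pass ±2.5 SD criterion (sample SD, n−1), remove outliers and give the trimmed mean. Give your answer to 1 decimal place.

530.8 ms

n = 15, ΣRT = 9765, M = 651.000
Σ(x−M)² = 3095508.00; s = √(3095508.00/14) = 470.221
Cutoffs: 651.000 ± 2.5·470.221 → [-524.6, 1826.6]
Outside: 2334 → excluded.
Retained (n=14): Σ = 7431, mean = 7431/14 = 530.786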